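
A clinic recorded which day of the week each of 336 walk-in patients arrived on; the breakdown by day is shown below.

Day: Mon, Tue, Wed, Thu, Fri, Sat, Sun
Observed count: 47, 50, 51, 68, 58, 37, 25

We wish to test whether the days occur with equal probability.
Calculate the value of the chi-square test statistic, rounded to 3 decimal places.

Under H₀ each category has probability 1/7, so each expected count is 336/7 = 48.
χ² = (47−48)²/48 + (50−48)²/48 + (51−48)²/48 + (68−48)²/48 + (58−48)²/48 + (37−48)²/48 + (25−48)²/48
   = 0.0208 + 0.0833 + 0.1875 + 8.3333 + 2.0833 + 2.5208 + 11.0208
Sum = 24.250

24.250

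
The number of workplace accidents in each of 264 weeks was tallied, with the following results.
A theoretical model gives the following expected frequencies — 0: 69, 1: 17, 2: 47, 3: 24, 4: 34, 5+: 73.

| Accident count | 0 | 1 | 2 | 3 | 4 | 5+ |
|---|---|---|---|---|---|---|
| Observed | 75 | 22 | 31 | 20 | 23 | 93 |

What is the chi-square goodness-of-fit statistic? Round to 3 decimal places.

17.144

cat         O        E   (O−E)²/E
0          75       69     0.5217
1          22       17     1.4706
2          31       47     5.4468
3          20       24     0.6667
4          23       34     3.5588
5+         93       73     5.4795
Sum = 17.144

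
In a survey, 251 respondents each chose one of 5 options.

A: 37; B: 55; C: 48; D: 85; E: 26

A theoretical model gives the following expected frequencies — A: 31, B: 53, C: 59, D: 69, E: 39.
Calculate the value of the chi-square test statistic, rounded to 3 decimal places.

11.331

A: (37 − 31)²/31 = 36/31 = 1.1613
B: (55 − 53)²/53 = 4/53 = 0.0755
C: (48 − 59)²/59 = 121/59 = 2.0508
D: (85 − 69)²/69 = 256/69 = 3.7101
E: (26 − 39)²/39 = 169/39 = 4.3333
Sum = 11.331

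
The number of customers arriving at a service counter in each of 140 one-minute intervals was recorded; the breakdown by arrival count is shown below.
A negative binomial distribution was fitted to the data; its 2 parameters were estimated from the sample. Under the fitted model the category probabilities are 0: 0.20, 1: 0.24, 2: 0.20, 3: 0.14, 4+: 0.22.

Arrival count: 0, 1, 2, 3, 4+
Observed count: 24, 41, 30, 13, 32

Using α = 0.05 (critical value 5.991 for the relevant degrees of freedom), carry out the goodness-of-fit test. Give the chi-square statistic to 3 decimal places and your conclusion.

4.613; do not reject

Expected counts E_i = n·p_i: 140×0.20 = 28, 140×0.24 = 33.6, 140×0.20 = 28, 140×0.14 = 19.6, 140×0.22 = 30.8.
χ² = (24−28)²/28 + (41−33.6)²/33.6 + (30−28)²/28 + (13−19.6)²/19.6 + (32−30.8)²/30.8
   = 0.5714 + 1.6298 + 0.1429 + 2.2224 + 0.0468
Sum = 4.613
df = 2. Since 4.613 < 5.991, we do not reject H₀.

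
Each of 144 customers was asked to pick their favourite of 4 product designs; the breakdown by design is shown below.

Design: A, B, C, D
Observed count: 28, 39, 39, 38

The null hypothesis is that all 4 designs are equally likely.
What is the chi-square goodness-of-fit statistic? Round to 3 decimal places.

2.389

Under H₀ each category has probability 1/4, so each expected count is 144/4 = 36.
A: (28 − 36)²/36 = 64/36 = 1.7778
B: (39 − 36)²/36 = 9/36 = 0.2500
C: (39 − 36)²/36 = 9/36 = 0.2500
D: (38 − 36)²/36 = 4/36 = 0.1111
Sum = 2.389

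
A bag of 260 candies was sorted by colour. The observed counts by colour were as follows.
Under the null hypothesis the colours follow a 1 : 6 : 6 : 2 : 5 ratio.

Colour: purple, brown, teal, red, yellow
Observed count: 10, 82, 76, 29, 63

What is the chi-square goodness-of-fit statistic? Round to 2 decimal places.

Ratio total = 20. Expected counts: 260×1/20 = 13, 260×6/20 = 78, 260×6/20 = 78, 260×2/20 = 26, 260×5/20 = 65.
cat         O        E   (O−E)²/E
purple     10       13      0.692
brown      82       78      0.205
teal       76       78      0.051
red        29       26      0.346
yellow     63       65      0.062
Sum = 1.36

1.36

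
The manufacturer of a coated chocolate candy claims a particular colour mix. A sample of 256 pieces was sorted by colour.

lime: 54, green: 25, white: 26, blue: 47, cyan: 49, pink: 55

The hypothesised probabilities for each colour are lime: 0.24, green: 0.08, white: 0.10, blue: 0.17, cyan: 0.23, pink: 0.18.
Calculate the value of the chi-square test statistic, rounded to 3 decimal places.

5.568

Expected counts E_i = n·p_i: 256×0.24 = 61.44, 256×0.08 = 20.48, 256×0.10 = 25.6, 256×0.17 = 43.52, 256×0.23 = 58.88, 256×0.18 = 46.08.
χ² = (54−61.44)²/61.44 + (25−20.48)²/20.48 + (26−25.6)²/25.6 + (47−43.52)²/43.52 + (49−58.88)²/58.88 + (55−46.08)²/46.08
   = 0.9009 + 0.9976 + 0.0063 + 0.2783 + 1.6579 + 1.7267
Sum = 5.568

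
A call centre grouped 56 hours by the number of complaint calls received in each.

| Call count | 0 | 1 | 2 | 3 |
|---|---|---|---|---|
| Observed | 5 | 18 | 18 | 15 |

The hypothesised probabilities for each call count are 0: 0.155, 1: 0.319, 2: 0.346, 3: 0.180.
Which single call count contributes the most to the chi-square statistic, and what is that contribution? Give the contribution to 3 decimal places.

Expected counts E_i = n·p_i: 56×0.155 = 8.68, 56×0.319 = 17.864, 56×0.346 = 19.376, 56×0.180 = 10.08.
χ² = (5−8.68)²/8.68 + (18−17.864)²/17.864 + (18−19.376)²/19.376 + (15−10.08)²/10.08
   = 1.5602 + 0.0010 + 0.0977 + 2.4014
The largest term is for 3: 2.401.

3, 2.401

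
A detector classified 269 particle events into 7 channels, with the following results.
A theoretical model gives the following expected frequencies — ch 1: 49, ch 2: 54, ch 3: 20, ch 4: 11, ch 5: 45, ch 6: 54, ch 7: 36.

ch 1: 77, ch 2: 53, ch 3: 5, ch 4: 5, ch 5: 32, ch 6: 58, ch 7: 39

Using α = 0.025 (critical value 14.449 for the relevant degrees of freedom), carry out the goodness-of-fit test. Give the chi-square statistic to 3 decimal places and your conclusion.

cat         O        E   (O−E)²/E
ch 1       77       49    16.0000
ch 2       53       54     0.0185
ch 3        5       20    11.2500
ch 4        5       11     3.2727
ch 5       32       45     3.7556
ch 6       58       54     0.2963
ch 7       39       36     0.2500
Sum = 34.843
df = 6. Since 34.843 > 14.449, we reject H₀.

34.843; reject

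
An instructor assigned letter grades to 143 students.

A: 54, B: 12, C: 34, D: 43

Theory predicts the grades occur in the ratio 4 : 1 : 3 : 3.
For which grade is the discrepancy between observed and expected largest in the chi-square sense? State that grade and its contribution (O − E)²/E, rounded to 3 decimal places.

C, 0.641

Ratio total = 11. Expected counts: 143×4/11 = 52, 143×1/11 = 13, 143×3/11 = 39, 143×3/11 = 39.
χ² = (54−52)²/52 + (12−13)²/13 + (34−39)²/39 + (43−39)²/39
   = 0.0769 + 0.0769 + 0.6410 + 0.4103
The largest term is for C: 0.641.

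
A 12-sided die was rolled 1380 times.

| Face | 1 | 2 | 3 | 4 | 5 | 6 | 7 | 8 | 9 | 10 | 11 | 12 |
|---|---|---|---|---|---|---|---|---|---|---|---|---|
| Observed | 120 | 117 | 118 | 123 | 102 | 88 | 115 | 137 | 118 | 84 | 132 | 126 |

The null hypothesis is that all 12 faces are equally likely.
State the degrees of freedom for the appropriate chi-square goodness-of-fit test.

There are k = 12 categories and no parameters were estimated from the data, so df = 12 − 1 = 11.

11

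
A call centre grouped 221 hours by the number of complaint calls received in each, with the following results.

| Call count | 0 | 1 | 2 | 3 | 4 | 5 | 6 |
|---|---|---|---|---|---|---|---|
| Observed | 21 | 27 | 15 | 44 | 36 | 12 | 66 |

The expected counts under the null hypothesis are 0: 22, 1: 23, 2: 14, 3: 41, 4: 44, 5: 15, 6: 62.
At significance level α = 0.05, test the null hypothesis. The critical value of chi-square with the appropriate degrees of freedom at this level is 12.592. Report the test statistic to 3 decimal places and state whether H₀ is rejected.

3.345; do not reject

cat         O        E   (O−E)²/E
0          21       22     0.0455
1          27       23     0.6957
2          15       14     0.0714
3          44       41     0.2195
4          36       44     1.4545
5          12       15     0.6000
6          66       62     0.2581
Sum = 3.345
df = 6. Since 3.345 < 12.592, we do not reject H₀.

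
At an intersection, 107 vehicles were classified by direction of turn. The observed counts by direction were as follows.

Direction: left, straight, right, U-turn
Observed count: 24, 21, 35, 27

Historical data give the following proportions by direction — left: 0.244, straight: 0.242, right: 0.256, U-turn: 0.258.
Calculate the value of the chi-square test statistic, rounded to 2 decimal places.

3.22

Expected counts E_i = n·p_i: 107×0.244 = 26.108, 107×0.242 = 25.894, 107×0.256 = 27.392, 107×0.258 = 27.606.
left: (24 − 26.108)²/26.108 = 4.443664/26.108 = 0.170
straight: (21 − 25.894)²/25.894 = 23.951236/25.894 = 0.925
right: (35 − 27.392)²/27.392 = 57.881664/27.392 = 2.113
U-turn: (27 − 27.606)²/27.606 = 0.367236/27.606 = 0.013
Sum = 3.22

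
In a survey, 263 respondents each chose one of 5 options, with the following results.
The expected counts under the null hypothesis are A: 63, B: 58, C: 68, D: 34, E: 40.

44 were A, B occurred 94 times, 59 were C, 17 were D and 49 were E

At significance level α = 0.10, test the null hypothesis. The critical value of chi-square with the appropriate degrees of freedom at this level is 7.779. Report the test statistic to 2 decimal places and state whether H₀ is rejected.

cat         O        E   (O−E)²/E
A          44       63      5.730
B          94       58     22.345
C          59       68      1.191
D          17       34      8.500
E          49       40      2.025
Sum = 39.79
df = 4. Since 39.79 > 7.779, we reject H₀.

39.79; reject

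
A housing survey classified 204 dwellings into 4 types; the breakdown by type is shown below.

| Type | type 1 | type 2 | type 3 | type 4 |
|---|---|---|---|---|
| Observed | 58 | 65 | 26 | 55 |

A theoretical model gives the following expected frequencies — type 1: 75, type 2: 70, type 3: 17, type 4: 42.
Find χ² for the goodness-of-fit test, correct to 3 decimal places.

cat         O        E   (O−E)²/E
type 1     58       75     3.8533
type 2     65       70     0.3571
type 3     26       17     4.7647
type 4     55       42     4.0238
Sum = 12.999

12.999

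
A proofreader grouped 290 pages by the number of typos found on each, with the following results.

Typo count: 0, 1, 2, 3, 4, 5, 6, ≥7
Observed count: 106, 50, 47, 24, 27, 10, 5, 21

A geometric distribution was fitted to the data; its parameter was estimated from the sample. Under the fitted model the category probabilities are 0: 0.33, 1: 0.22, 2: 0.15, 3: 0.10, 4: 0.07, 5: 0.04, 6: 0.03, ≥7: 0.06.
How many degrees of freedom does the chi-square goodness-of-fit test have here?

There are k = 8 categories and 1 parameter estimated from the data, so df = 8 − 1 − 1 = 6.

6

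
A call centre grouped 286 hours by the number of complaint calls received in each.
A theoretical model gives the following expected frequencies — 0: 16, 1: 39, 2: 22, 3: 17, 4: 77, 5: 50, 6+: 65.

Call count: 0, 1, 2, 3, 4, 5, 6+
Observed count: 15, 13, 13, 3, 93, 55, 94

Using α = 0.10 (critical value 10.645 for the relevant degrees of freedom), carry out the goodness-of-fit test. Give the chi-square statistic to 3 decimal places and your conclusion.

49.370; reject

χ² = (15−16)²/16 + (13−39)²/39 + (13−22)²/22 + (3−17)²/17 + (93−77)²/77 + (55−50)²/50 + (94−65)²/65
   = 0.0625 + 17.3333 + 3.6818 + 11.5294 + 3.3247 + 0.5000 + 12.9385
Sum = 49.370
df = 6. Since 49.370 > 10.645, we reject H₀.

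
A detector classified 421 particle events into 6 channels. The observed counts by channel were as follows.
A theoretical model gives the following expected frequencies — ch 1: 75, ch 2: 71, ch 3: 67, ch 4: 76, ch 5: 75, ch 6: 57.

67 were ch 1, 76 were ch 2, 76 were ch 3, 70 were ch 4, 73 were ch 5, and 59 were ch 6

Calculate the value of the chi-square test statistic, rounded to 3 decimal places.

ch 1: (67 − 75)²/75 = 64/75 = 0.8533
ch 2: (76 − 71)²/71 = 25/71 = 0.3521
ch 3: (76 − 67)²/67 = 81/67 = 1.2090
ch 4: (70 − 76)²/76 = 36/76 = 0.4737
ch 5: (73 − 75)²/75 = 4/75 = 0.0533
ch 6: (59 − 57)²/57 = 4/57 = 0.0702
Sum = 3.012

3.012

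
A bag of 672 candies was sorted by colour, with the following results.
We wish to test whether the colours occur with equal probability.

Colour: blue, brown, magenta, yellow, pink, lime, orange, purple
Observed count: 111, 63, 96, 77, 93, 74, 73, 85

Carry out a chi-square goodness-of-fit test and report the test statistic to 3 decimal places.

19.833

Under H₀ each category has probability 1/8, so each expected count is 672/8 = 84.
χ² = (111−84)²/84 + (63−84)²/84 + (96−84)²/84 + (77−84)²/84 + (93−84)²/84 + (74−84)²/84 + (73−84)²/84 + (85−84)²/84
   = 8.6786 + 5.2500 + 1.7143 + 0.5833 + 0.9643 + 1.1905 + 1.4405 + 0.0119
Sum = 19.833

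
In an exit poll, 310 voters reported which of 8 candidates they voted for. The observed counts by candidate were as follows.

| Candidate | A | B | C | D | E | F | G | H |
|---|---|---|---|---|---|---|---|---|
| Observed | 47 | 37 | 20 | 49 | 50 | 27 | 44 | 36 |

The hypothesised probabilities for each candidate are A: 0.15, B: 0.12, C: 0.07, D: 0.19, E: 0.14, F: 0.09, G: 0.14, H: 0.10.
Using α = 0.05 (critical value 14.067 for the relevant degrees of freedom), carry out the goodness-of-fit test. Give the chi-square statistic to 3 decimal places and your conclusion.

Expected counts E_i = n·p_i: 310×0.15 = 46.5, 310×0.12 = 37.2, 310×0.07 = 21.7, 310×0.19 = 58.9, 310×0.14 = 43.4, 310×0.09 = 27.9, 310×0.14 = 43.4, 310×0.10 = 31.
cat         O        E   (O−E)²/E
A          47     46.5     0.0054
B          37     37.2     0.0011
C          20     21.7     0.1332
D          49     58.9     1.6640
E          50     43.4     1.0037
F          27     27.9     0.0290
G          44     43.4     0.0083
H          36       31     0.8065
Sum = 3.651
df = 7. Since 3.651 < 14.067, we do not reject H₀.

3.651; do not reject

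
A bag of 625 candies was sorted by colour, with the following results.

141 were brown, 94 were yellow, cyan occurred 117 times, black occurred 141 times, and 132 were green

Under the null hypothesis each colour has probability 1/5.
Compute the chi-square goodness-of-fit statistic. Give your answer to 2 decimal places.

12.69

Under H₀ each category has probability 1/5, so each expected count is 625/5 = 125.
χ² = (141−125)²/125 + (94−125)²/125 + (117−125)²/125 + (141−125)²/125 + (132−125)²/125
   = 2.048 + 7.688 + 0.512 + 2.048 + 0.392
Sum = 12.69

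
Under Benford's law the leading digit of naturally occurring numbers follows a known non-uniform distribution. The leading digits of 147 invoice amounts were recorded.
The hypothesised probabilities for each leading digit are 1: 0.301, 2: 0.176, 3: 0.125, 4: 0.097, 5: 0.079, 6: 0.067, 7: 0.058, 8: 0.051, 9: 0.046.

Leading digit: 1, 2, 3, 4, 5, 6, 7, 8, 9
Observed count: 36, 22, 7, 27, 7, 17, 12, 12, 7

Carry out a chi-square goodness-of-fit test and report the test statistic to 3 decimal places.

31.696

Expected counts E_i = n·p_i: 147×0.301 = 44.247, 147×0.176 = 25.872, 147×0.125 = 18.375, 147×0.097 = 14.259, 147×0.079 = 11.613, 147×0.067 = 9.849, 147×0.058 = 8.526, 147×0.051 = 7.497, 147×0.046 = 6.762.
1: (36 − 44.247)²/44.247 = 68.013009/44.247 = 1.5371
2: (22 − 25.872)²/25.872 = 14.992384/25.872 = 0.5795
3: (7 − 18.375)²/18.375 = 129.390625/18.375 = 7.0417
4: (27 − 14.259)²/14.259 = 162.333081/14.259 = 11.3846
5: (7 − 11.613)²/11.613 = 21.279769/11.613 = 1.8324
6: (17 − 9.849)²/9.849 = 51.136801/9.849 = 5.1921
7: (12 − 8.526)²/8.526 = 12.068676/8.526 = 1.4155
8: (12 − 7.497)²/7.497 = 20.277009/7.497 = 2.7047
9: (7 − 6.762)²/6.762 = 0.056644/6.762 = 0.0084
Sum = 31.696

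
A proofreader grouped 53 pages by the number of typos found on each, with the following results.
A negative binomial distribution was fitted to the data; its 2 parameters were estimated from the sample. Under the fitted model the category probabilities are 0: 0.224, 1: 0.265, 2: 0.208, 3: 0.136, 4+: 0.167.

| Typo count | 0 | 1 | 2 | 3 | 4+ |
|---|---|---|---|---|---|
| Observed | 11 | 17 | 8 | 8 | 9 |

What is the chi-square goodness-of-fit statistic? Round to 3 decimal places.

1.605

Expected counts E_i = n·p_i: 53×0.224 = 11.872, 53×0.265 = 14.045, 53×0.208 = 11.024, 53×0.136 = 7.208, 53×0.167 = 8.851.
0: (11 − 11.872)²/11.872 = 0.760384/11.872 = 0.0640
1: (17 − 14.045)²/14.045 = 8.732025/14.045 = 0.6217
2: (8 − 11.024)²/11.024 = 9.144576/11.024 = 0.8295
3: (8 − 7.208)²/7.208 = 0.627264/7.208 = 0.0870
4+: (9 − 8.851)²/8.851 = 0.022201/8.851 = 0.0025
Sum = 1.605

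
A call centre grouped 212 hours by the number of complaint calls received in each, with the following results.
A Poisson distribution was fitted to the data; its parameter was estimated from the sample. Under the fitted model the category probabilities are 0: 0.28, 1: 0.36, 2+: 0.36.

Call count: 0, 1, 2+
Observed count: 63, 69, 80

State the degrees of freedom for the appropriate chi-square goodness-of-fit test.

1

There are k = 3 categories and 1 parameter estimated from the data, so df = 3 − 1 − 1 = 1.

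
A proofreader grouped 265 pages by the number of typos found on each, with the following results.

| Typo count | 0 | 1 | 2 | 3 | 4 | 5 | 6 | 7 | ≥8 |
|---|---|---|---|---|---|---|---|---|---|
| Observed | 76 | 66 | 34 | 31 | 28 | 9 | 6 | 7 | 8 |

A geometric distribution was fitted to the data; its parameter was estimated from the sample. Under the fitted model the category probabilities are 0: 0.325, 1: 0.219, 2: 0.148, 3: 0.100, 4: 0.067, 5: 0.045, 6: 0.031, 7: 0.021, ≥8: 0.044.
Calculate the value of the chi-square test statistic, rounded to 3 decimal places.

12.488

Expected counts E_i = n·p_i: 265×0.325 = 86.125, 265×0.219 = 58.035, 265×0.148 = 39.22, 265×0.100 = 26.5, 265×0.067 = 17.755, 265×0.045 = 11.925, 265×0.031 = 8.215, 265×0.021 = 5.565, 265×0.044 = 11.66.
cat         O        E   (O−E)²/E
0          76   86.125     1.1903
1          66   58.035     1.0932
2          34    39.22     0.6948
3          31     26.5     0.7642
4          28   17.755     5.9116
5           9   11.925     0.7175
6           6    8.215     0.5972
7           7    5.565     0.3700
≥8          8    11.66     1.1489
Sum = 12.488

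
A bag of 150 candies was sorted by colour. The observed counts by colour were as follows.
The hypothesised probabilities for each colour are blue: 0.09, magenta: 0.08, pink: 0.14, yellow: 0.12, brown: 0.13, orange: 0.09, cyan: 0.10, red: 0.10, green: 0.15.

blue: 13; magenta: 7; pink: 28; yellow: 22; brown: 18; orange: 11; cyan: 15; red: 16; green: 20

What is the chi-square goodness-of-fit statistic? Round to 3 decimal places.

Expected counts E_i = n·p_i: 150×0.09 = 13.5, 150×0.08 = 12, 150×0.14 = 21, 150×0.12 = 18, 150×0.13 = 19.5, 150×0.09 = 13.5, 150×0.10 = 15, 150×0.10 = 15, 150×0.15 = 22.5.
blue: (13 − 13.5)²/13.5 = 0.25/13.5 = 0.0185
magenta: (7 − 12)²/12 = 25/12 = 2.0833
pink: (28 − 21)²/21 = 49/21 = 2.3333
yellow: (22 − 18)²/18 = 16/18 = 0.8889
brown: (18 − 19.5)²/19.5 = 2.25/19.5 = 0.1154
orange: (11 − 13.5)²/13.5 = 6.25/13.5 = 0.4630
cyan: (15 − 15)²/15 = 0/15 = 0.0000
red: (16 − 15)²/15 = 1/15 = 0.0667
green: (20 − 22.5)²/22.5 = 6.25/22.5 = 0.2778
Sum = 6.247

6.247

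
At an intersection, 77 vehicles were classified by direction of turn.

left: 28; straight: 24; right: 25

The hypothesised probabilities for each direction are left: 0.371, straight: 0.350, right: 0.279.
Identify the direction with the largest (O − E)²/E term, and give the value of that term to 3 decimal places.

right, 0.576

Expected counts E_i = n·p_i: 77×0.371 = 28.567, 77×0.350 = 26.95, 77×0.279 = 21.483.
left: (28 − 28.567)²/28.567 = 0.321489/28.567 = 0.0113
straight: (24 − 26.95)²/26.95 = 8.7025/26.95 = 0.3229
right: (25 − 21.483)²/21.483 = 12.369289/21.483 = 0.5758
The largest term is for right: 0.576.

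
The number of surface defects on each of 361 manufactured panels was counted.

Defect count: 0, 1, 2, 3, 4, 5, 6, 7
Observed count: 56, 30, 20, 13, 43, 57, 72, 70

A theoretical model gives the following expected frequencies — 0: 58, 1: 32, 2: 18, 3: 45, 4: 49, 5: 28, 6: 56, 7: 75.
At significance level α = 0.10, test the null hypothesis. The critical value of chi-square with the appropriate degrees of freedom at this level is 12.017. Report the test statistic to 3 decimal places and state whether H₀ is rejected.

58.847; reject

cat         O        E   (O−E)²/E
0          56       58     0.0690
1          30       32     0.1250
2          20       18     0.2222
3          13       45    22.7556
4          43       49     0.7347
5          57       28    30.0357
6          72       56     4.5714
7          70       75     0.3333
Sum = 58.847
df = 7. Since 58.847 > 12.017, we reject H₀.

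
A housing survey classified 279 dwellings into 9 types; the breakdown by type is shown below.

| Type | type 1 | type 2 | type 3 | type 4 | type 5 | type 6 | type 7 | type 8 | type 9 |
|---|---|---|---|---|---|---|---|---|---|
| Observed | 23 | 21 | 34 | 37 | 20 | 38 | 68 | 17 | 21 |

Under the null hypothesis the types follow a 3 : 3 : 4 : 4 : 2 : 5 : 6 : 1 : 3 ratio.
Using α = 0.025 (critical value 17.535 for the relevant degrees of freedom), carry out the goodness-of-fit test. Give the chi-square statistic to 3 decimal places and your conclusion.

15.450; do not reject

Ratio total = 31. Expected counts: 279×3/31 = 27, 279×3/31 = 27, 279×4/31 = 36, 279×4/31 = 36, 279×2/31 = 18, 279×5/31 = 45, 279×6/31 = 54, 279×1/31 = 9, 279×3/31 = 27.
χ² = (23−27)²/27 + (21−27)²/27 + (34−36)²/36 + (37−36)²/36 + (20−18)²/18 + (38−45)²/45 + (68−54)²/54 + (17−9)²/9 + (21−27)²/27
   = 0.5926 + 1.3333 + 0.1111 + 0.0278 + 0.2222 + 1.0889 + 3.6296 + 7.1111 + 1.3333
Sum = 15.450
df = 8. Since 15.450 < 17.535, we do not reject H₀.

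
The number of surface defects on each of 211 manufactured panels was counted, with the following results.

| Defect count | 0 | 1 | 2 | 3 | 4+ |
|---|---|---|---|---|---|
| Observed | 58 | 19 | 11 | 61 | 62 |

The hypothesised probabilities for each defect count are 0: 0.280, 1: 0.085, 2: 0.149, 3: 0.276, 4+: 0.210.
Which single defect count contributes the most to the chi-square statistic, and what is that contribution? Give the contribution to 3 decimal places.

Expected counts E_i = n·p_i: 211×0.280 = 59.08, 211×0.085 = 17.935, 211×0.149 = 31.439, 211×0.276 = 58.236, 211×0.210 = 44.31.
cat         O        E   (O−E)²/E
0          58    59.08     0.0197
1          19   17.935     0.0632
2          11   31.439    13.2877
3          61   58.236     0.1312
4+         62    44.31     7.0624
The largest term is for 2: 13.288.

2, 13.288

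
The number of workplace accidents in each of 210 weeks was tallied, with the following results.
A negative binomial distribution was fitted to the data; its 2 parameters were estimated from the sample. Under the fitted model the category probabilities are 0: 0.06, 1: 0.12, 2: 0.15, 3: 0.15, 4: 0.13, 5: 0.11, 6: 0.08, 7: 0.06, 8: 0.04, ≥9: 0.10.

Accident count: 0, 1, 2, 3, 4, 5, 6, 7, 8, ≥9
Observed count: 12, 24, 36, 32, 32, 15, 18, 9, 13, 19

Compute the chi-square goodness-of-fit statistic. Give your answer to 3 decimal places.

Expected counts E_i = n·p_i: 210×0.06 = 12.6, 210×0.12 = 25.2, 210×0.15 = 31.5, 210×0.15 = 31.5, 210×0.13 = 27.3, 210×0.11 = 23.1, 210×0.08 = 16.8, 210×0.06 = 12.6, 210×0.04 = 8.4, 210×0.10 = 21.
χ² = (12−12.6)²/12.6 + (24−25.2)²/25.2 + (36−31.5)²/31.5 + (32−31.5)²/31.5 + (32−27.3)²/27.3 + (15−23.1)²/23.1 + (18−16.8)²/16.8 + (9−12.6)²/12.6 + (13−8.4)²/8.4 + (19−21)²/21
   = 0.0286 + 0.0571 + 0.6429 + 0.0079 + 0.8092 + 2.8403 + 0.0857 + 1.0286 + 2.5190 + 0.1905
Sum = 8.210

8.210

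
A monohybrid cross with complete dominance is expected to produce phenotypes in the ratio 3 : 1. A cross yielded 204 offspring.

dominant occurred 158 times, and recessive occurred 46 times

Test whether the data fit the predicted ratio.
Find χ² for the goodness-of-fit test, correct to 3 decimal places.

0.654

Ratio total = 4. Expected counts: 204×3/4 = 153, 204×1/4 = 51.
dominant: (158 − 153)²/153 = 25/153 = 0.1634
recessive: (46 − 51)²/51 = 25/51 = 0.4902
Sum = 0.654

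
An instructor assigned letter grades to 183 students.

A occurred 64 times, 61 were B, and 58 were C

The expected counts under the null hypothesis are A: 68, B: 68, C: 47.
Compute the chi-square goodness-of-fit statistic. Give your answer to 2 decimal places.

3.53

χ² = (64−68)²/68 + (61−68)²/68 + (58−47)²/47
   = 0.235 + 0.721 + 2.574
Sum = 3.53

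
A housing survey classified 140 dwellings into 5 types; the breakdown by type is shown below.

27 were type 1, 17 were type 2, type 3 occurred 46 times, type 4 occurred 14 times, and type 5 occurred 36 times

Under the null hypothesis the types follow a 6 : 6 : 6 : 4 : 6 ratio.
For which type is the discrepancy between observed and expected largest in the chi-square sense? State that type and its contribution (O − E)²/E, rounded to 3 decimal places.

Ratio total = 28. Expected counts: 140×6/28 = 30, 140×6/28 = 30, 140×6/28 = 30, 140×4/28 = 20, 140×6/28 = 30.
type 1: (27 − 30)²/30 = 9/30 = 0.3000
type 2: (17 − 30)²/30 = 169/30 = 5.6333
type 3: (46 − 30)²/30 = 256/30 = 8.5333
type 4: (14 − 20)²/20 = 36/20 = 1.8000
type 5: (36 − 30)²/30 = 36/30 = 1.2000
The largest term is for type 3: 8.533.

type 3, 8.533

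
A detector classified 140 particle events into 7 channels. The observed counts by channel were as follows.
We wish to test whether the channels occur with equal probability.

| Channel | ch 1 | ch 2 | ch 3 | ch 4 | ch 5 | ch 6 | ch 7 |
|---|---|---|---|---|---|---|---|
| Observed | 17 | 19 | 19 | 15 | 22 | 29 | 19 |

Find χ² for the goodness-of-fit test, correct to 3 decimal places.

Expected count for each of the 7 categories: 140/7 = 20.
cat         O        E   (O−E)²/E
ch 1       17       20     0.4500
ch 2       19       20     0.0500
ch 3       19       20     0.0500
ch 4       15       20     1.2500
ch 5       22       20     0.2000
ch 6       29       20     4.0500
ch 7       19       20     0.0500
Sum = 6.100

6.100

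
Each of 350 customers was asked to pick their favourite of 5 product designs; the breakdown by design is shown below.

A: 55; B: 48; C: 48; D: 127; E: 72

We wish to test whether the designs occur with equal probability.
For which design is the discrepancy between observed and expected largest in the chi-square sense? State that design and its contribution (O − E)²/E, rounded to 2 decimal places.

Expected count for each of the 5 categories: 350/5 = 70.
χ² = (55−70)²/70 + (48−70)²/70 + (48−70)²/70 + (127−70)²/70 + (72−70)²/70
   = 3.214 + 6.914 + 6.914 + 46.414 + 0.057
The largest term is for D: 46.41.

D, 46.41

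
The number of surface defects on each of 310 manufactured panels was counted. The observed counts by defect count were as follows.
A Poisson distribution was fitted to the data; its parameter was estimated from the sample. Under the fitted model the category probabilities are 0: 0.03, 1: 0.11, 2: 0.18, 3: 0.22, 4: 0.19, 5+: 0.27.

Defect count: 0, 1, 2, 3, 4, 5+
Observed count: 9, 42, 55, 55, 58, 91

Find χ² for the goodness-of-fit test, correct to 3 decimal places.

Expected counts E_i = n·p_i: 310×0.03 = 9.3, 310×0.11 = 34.1, 310×0.18 = 55.8, 310×0.22 = 68.2, 310×0.19 = 58.9, 310×0.27 = 83.7.
cat         O        E   (O−E)²/E
0           9      9.3     0.0097
1          42     34.1     1.8302
2          55     55.8     0.0115
3          55     68.2     2.5548
4          58     58.9     0.0138
5+         91     83.7     0.6367
Sum = 5.057

5.057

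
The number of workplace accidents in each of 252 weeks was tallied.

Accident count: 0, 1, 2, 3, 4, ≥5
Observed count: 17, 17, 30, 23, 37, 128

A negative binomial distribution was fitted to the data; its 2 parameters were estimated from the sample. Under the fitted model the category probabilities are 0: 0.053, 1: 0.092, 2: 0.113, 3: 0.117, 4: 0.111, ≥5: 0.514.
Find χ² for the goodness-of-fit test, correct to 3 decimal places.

Expected counts E_i = n·p_i: 252×0.053 = 13.356, 252×0.092 = 23.184, 252×0.113 = 28.476, 252×0.117 = 29.484, 252×0.111 = 27.972, 252×0.514 = 129.528.
cat         O        E   (O−E)²/E
0          17   13.356     0.9942
1          17   23.184     1.6495
2          30   28.476     0.0816
3          23   29.484     1.4259
4          37   27.972     2.9138
≥5        128  129.528     0.0180
Sum = 7.083

7.083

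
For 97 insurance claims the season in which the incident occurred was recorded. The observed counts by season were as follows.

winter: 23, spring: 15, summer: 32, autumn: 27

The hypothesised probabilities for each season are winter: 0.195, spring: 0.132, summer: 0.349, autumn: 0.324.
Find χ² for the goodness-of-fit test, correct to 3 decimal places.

Expected counts E_i = n·p_i: 97×0.195 = 18.915, 97×0.132 = 12.804, 97×0.349 = 33.853, 97×0.324 = 31.428.
χ² = (23−18.915)²/18.915 + (15−12.804)²/12.804 + (32−33.853)²/33.853 + (27−31.428)²/31.428
   = 0.8822 + 0.3766 + 0.1014 + 0.6239
Sum = 1.984

1.984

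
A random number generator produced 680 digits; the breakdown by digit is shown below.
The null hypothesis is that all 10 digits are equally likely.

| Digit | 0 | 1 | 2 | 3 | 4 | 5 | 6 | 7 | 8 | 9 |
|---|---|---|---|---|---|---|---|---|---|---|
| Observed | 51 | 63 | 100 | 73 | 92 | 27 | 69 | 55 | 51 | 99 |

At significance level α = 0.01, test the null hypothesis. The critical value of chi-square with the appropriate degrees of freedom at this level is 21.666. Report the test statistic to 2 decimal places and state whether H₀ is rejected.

74.12; reject

Expected count for each of the 10 categories: 680/10 = 68.
cat         O        E   (O−E)²/E
0          51       68      4.250
1          63       68      0.368
2         100       68     15.059
3          73       68      0.368
4          92       68      8.471
5          27       68     24.721
6          69       68      0.015
7          55       68      2.485
8          51       68      4.250
9          99       68     14.132
Sum = 74.12
df = 9. Since 74.12 > 21.666, we reject H₀.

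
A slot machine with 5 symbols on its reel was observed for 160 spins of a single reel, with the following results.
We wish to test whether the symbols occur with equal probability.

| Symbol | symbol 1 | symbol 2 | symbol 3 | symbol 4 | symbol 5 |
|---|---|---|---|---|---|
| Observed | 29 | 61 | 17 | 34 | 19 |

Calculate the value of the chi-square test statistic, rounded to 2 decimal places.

Expected count for each of the 5 categories: 160/5 = 32.
cat           O        E   (O−E)²/E
symbol 1     29       32      0.281
symbol 2     61       32     26.281
symbol 3     17       32      7.031
symbol 4     34       32      0.125
symbol 5     19       32      5.281
Sum = 39.00

39.00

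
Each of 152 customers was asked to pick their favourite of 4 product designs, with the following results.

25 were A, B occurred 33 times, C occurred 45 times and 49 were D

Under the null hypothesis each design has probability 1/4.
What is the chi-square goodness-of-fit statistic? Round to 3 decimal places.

9.579

Under H₀ each category has probability 1/4, so each expected count is 152/4 = 38.
χ² = (25−38)²/38 + (33−38)²/38 + (45−38)²/38 + (49−38)²/38
   = 4.4474 + 0.6579 + 1.2895 + 3.1842
Sum = 9.579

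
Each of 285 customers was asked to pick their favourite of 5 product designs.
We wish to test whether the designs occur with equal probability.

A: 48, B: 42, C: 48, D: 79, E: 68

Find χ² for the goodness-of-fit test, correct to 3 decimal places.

Under H₀ each category has probability 1/5, so each expected count is 285/5 = 57.
χ² = (48−57)²/57 + (42−57)²/57 + (48−57)²/57 + (79−57)²/57 + (68−57)²/57
   = 1.4211 + 3.9474 + 1.4211 + 8.4912 + 2.1228
Sum = 17.404

17.404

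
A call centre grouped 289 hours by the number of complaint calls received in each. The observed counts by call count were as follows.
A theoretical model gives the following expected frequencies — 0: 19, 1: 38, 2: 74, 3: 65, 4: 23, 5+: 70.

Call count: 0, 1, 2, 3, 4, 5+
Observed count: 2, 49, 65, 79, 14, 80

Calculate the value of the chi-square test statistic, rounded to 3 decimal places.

27.455

χ² = (2−19)²/19 + (49−38)²/38 + (65−74)²/74 + (79−65)²/65 + (14−23)²/23 + (80−70)²/70
   = 15.2105 + 3.1842 + 1.0946 + 3.0154 + 3.5217 + 1.4286
Sum = 27.455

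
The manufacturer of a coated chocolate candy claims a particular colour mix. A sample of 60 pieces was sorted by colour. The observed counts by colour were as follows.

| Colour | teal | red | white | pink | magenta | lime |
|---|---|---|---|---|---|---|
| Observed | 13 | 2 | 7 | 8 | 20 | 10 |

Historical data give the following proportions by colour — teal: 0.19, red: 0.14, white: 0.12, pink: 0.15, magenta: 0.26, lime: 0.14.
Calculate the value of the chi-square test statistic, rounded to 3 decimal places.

6.763

Expected counts E_i = n·p_i: 60×0.19 = 11.4, 60×0.14 = 8.4, 60×0.12 = 7.2, 60×0.15 = 9, 60×0.26 = 15.6, 60×0.14 = 8.4.
teal: (13 − 11.4)²/11.4 = 2.56/11.4 = 0.2246
red: (2 − 8.4)²/8.4 = 40.96/8.4 = 4.8762
white: (7 − 7.2)²/7.2 = 0.04/7.2 = 0.0056
pink: (8 − 9)²/9 = 1/9 = 0.1111
magenta: (20 − 15.6)²/15.6 = 19.36/15.6 = 1.2410
lime: (10 − 8.4)²/8.4 = 2.56/8.4 = 0.3048
Sum = 6.763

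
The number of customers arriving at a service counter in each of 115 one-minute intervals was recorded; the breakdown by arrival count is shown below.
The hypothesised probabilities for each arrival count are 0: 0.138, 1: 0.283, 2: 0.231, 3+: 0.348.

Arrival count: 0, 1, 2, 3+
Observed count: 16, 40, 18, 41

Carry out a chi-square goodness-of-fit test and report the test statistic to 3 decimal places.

Expected counts E_i = n·p_i: 115×0.138 = 15.87, 115×0.283 = 32.545, 115×0.231 = 26.565, 115×0.348 = 40.02.
cat         O        E   (O−E)²/E
0          16    15.87     0.0011
1          40   32.545     1.7077
2          18   26.565     2.7615
3+         41    40.02     0.0240
Sum = 4.494

4.494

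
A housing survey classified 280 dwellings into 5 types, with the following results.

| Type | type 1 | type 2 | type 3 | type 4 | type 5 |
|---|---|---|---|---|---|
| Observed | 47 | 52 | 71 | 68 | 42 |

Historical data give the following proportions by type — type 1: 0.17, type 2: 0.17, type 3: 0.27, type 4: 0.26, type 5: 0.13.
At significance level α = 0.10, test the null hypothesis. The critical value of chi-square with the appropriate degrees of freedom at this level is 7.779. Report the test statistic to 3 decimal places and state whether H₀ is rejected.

1.872; do not reject

Expected counts E_i = n·p_i: 280×0.17 = 47.6, 280×0.17 = 47.6, 280×0.27 = 75.6, 280×0.26 = 72.8, 280×0.13 = 36.4.
type 1: (47 − 47.6)²/47.6 = 0.36/47.6 = 0.0076
type 2: (52 − 47.6)²/47.6 = 19.36/47.6 = 0.4067
type 3: (71 − 75.6)²/75.6 = 21.16/75.6 = 0.2799
type 4: (68 − 72.8)²/72.8 = 23.04/72.8 = 0.3165
type 5: (42 − 36.4)²/36.4 = 31.36/36.4 = 0.8615
Sum = 1.872
df = 4. Since 1.872 < 7.779, we do not reject H₀.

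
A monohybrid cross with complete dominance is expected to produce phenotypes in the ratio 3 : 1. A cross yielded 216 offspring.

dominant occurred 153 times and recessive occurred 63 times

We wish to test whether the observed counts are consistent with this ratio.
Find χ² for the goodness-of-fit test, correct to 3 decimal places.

Ratio total = 4. Expected counts: 216×3/4 = 162, 216×1/4 = 54.
dominant: (153 − 162)²/162 = 81/162 = 0.5000
recessive: (63 − 54)²/54 = 81/54 = 1.5000
Sum = 2.000

2.000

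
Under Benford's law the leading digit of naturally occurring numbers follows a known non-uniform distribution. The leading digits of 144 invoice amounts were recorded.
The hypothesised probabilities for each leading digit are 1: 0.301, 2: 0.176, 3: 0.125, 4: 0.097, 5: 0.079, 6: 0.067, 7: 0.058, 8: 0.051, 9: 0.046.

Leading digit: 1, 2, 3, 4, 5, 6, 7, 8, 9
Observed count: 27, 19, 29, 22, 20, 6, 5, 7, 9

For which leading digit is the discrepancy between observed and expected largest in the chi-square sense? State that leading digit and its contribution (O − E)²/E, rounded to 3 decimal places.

Expected counts E_i = n·p_i: 144×0.301 = 43.344, 144×0.176 = 25.344, 144×0.125 = 18, 144×0.097 = 13.968, 144×0.079 = 11.376, 144×0.067 = 9.648, 144×0.058 = 8.352, 144×0.051 = 7.344, 144×0.046 = 6.624.
1: (27 − 43.344)²/43.344 = 267.126336/43.344 = 6.1629
2: (19 − 25.344)²/25.344 = 40.246336/25.344 = 1.5880
3: (29 − 18)²/18 = 121/18 = 6.7222
4: (22 − 13.968)²/13.968 = 64.513024/13.968 = 4.6186
5: (20 − 11.376)²/11.376 = 74.373376/11.376 = 6.5377
6: (6 − 9.648)²/9.648 = 13.307904/9.648 = 1.3793
7: (5 − 8.352)²/8.352 = 11.235904/8.352 = 1.3453
8: (7 − 7.344)²/7.344 = 0.118336/7.344 = 0.0161
9: (9 − 6.624)²/6.624 = 5.645376/6.624 = 0.8523
The largest term is for 3: 6.722.

3, 6.722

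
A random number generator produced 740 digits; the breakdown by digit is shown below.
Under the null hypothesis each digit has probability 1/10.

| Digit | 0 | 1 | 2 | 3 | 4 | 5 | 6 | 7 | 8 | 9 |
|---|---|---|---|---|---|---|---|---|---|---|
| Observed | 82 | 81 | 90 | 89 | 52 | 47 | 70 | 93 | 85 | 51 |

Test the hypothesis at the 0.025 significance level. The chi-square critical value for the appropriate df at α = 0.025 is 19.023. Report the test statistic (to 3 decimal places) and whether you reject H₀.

Expected count for each of the 10 categories: 740/10 = 74.
cat         O        E   (O−E)²/E
0          82       74     0.8649
1          81       74     0.6622
2          90       74     3.4595
3          89       74     3.0405
4          52       74     6.5405
5          47       74     9.8514
6          70       74     0.2162
7          93       74     4.8784
8          85       74     1.6351
9          51       74     7.1486
Sum = 38.297
df = 9. Since 38.297 > 19.023, we reject H₀.

38.297; reject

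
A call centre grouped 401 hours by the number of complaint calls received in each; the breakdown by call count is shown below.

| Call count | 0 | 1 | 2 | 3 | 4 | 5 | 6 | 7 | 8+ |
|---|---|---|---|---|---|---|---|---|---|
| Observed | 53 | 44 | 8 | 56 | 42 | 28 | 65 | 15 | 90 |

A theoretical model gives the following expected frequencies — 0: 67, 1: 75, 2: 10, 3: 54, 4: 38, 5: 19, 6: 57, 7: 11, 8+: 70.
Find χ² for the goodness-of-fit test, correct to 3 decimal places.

0: (53 − 67)²/67 = 196/67 = 2.9254
1: (44 − 75)²/75 = 961/75 = 12.8133
2: (8 − 10)²/10 = 4/10 = 0.4000
3: (56 − 54)²/54 = 4/54 = 0.0741
4: (42 − 38)²/38 = 16/38 = 0.4211
5: (28 − 19)²/19 = 81/19 = 4.2632
6: (65 − 57)²/57 = 64/57 = 1.1228
7: (15 − 11)²/11 = 16/11 = 1.4545
8+: (90 − 70)²/70 = 400/70 = 5.7143
Sum = 29.189

29.189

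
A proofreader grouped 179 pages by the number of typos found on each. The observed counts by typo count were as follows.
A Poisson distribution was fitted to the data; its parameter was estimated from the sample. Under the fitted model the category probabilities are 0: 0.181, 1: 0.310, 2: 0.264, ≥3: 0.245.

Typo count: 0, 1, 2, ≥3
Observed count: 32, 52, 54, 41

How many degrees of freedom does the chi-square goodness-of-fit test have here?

2

There are k = 4 categories and 1 parameter estimated from the data, so df = 4 − 1 − 1 = 2.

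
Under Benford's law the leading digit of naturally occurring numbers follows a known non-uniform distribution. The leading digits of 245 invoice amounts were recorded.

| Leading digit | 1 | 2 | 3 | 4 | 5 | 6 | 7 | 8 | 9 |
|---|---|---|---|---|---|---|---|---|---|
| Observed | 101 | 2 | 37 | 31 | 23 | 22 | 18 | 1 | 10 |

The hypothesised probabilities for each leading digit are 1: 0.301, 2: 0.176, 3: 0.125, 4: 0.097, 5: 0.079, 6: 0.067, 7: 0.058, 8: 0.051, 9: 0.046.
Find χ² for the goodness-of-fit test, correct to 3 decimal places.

Expected counts E_i = n·p_i: 245×0.301 = 73.745, 245×0.176 = 43.12, 245×0.125 = 30.625, 245×0.097 = 23.765, 245×0.079 = 19.355, 245×0.067 = 16.415, 245×0.058 = 14.21, 245×0.051 = 12.495, 245×0.046 = 11.27.
χ² = (101−73.745)²/73.745 + (2−43.12)²/43.12 + (37−30.625)²/30.625 + (31−23.765)²/23.765 + (23−19.355)²/19.355 + (22−16.415)²/16.415 + (18−14.21)²/14.21 + (1−12.495)²/12.495 + (10−11.27)²/11.27
   = 10.0730 + 39.2128 + 1.3270 + 2.2026 + 0.6864 + 1.9002 + 1.0108 + 10.5750 + 0.1431
Sum = 67.131

67.131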